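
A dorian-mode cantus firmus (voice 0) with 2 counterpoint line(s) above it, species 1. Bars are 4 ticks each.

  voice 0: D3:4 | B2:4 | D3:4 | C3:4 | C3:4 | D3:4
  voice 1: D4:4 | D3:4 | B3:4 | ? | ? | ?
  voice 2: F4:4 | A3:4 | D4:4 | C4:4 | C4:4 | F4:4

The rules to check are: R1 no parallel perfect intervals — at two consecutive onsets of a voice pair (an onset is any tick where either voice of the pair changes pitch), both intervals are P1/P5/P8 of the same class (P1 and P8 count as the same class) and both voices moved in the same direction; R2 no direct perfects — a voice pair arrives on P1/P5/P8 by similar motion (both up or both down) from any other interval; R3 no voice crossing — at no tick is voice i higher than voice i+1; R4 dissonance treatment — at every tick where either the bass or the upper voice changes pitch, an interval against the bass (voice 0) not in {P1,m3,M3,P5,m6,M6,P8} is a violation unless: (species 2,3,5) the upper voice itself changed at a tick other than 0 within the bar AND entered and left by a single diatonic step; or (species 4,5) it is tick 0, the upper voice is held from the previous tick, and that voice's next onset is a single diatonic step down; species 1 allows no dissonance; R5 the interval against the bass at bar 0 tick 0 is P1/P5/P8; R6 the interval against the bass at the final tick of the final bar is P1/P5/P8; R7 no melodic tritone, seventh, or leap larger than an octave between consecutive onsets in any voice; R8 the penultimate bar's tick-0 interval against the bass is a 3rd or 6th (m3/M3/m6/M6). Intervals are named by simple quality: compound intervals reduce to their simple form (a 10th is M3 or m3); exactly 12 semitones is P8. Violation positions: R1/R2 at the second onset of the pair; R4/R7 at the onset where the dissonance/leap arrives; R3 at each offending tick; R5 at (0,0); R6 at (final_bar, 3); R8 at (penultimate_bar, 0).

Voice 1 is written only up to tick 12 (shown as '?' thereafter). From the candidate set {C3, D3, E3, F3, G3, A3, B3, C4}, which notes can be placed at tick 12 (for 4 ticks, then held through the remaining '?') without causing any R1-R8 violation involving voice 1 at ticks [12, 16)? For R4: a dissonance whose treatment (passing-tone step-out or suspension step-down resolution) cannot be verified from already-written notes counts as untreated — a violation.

{A3, C4, E3}

C3: violates R2,R7
D3: violates R4
E3: legal
F3: violates R2,R4,R7
G3: violates R2
A3: legal
B3: violates R4
C4: legal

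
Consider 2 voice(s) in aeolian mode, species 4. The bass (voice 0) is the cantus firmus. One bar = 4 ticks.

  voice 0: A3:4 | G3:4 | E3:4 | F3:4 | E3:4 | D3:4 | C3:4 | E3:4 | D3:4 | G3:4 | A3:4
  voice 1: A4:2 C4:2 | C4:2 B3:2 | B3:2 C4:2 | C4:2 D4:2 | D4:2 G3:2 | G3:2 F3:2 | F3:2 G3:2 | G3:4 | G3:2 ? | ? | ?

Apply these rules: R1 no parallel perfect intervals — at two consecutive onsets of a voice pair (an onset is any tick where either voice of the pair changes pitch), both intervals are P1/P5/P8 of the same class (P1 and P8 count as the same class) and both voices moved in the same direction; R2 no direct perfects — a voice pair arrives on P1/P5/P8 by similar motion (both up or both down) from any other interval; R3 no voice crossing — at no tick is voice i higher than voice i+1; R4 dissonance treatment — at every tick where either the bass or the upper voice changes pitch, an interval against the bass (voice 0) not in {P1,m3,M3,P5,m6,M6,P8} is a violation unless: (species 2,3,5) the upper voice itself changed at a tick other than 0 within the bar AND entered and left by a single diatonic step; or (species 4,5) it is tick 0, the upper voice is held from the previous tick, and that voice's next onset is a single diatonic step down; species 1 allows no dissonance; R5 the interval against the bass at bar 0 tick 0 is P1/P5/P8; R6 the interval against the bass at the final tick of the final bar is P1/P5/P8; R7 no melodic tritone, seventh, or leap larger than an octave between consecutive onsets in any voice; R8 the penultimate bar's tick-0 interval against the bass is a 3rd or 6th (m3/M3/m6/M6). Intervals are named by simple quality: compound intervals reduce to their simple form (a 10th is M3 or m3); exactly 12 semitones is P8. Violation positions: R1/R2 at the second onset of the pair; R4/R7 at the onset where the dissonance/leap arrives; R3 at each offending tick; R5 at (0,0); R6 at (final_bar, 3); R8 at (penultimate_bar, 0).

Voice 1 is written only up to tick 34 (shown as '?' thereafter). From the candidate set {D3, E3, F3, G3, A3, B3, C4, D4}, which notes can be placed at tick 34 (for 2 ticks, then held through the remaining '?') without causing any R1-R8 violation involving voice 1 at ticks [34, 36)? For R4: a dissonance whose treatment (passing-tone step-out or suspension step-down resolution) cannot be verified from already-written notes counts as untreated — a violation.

D3: legal
E3: violates R4
F3: legal
G3: legal
A3: legal
B3: legal
C4: violates R4
D4: legal

{A3, B3, D3, D4, F3, G3}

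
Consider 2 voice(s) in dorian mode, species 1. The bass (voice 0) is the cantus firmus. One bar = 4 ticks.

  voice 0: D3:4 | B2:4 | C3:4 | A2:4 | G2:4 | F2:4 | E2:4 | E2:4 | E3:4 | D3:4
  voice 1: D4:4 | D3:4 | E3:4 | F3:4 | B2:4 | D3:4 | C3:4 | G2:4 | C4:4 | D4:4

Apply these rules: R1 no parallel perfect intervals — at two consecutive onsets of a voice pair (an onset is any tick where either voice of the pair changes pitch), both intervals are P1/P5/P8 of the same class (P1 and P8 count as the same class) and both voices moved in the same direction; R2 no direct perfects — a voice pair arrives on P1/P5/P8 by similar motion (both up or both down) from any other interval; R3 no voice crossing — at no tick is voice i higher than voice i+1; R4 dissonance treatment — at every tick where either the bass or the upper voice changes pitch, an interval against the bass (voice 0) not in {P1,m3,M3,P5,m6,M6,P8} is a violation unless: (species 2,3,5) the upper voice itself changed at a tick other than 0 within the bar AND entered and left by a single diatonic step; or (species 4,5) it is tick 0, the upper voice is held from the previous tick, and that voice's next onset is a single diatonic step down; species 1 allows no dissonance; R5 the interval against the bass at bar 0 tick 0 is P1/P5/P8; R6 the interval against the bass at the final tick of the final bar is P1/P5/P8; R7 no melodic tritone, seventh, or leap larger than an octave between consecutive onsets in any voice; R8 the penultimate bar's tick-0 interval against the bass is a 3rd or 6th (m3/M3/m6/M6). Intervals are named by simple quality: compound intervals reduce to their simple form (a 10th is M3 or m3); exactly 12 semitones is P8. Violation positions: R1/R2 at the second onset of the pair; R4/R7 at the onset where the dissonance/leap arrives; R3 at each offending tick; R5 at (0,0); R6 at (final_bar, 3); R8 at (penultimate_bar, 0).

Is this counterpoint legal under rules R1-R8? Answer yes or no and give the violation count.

No (2 violations)

bar 0: v0=D3 v1=D4 (P8)
bar 1: v0=B2 v1=D3 (m3)
bar 2: v0=C3 v1=E3 (M3)
bar 3: v0=A2 v1=F3 (m6)
bar 4: v0=G2 v1=B2 (M3)
bar 5: v0=F2 v1=D3 (M6)
bar 6: v0=E2 v1=C3 (m6)
bar 7: v0=E2 v1=G2 (m3)
bar 8: v0=E3 v1=C4 (m6)
bar 9: v0=D3 v1=D4 (P8)
  R7 @ bar4.0: F3->B2 leap 6st
  R7 @ bar8.0: G2->C4 leap 17st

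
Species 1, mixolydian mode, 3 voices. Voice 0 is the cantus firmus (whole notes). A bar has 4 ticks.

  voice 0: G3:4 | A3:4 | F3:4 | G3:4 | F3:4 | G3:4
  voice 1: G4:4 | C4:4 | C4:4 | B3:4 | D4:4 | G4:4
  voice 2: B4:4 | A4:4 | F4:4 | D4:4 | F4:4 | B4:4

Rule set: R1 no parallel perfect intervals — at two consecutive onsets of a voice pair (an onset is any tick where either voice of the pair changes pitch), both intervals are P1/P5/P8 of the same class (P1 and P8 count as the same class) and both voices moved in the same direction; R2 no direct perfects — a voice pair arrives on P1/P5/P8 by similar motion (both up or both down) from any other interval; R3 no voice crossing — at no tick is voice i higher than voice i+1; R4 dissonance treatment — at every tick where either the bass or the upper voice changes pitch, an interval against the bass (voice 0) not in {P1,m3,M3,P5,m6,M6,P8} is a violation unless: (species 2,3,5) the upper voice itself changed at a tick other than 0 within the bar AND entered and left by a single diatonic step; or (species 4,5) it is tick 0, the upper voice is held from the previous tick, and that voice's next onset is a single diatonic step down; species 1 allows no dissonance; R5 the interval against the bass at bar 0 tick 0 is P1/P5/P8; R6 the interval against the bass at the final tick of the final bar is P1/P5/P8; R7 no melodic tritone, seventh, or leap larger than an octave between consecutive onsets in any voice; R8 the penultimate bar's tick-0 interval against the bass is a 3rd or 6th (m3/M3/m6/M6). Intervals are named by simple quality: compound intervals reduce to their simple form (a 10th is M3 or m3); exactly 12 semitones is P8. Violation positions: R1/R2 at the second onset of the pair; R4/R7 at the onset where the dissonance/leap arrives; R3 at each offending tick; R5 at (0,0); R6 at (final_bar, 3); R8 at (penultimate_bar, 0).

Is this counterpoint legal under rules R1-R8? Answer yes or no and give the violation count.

No (6 violations)

bar 0: v0=G3 v1=G4 v2=B4 (M3)
bar 1: v0=A3 v1=C4 v2=A4 (P8)
bar 2: v0=F3 v1=C4 v2=F4 (P8)
bar 3: v0=G3 v1=B3 v2=D4 (P5)
bar 4: v0=F3 v1=D4 v2=F4 (P8)
bar 5: v0=G3 v1=G4 v2=B4 (M3)
  R5 @ bar0.0: opens on M3
  R1 @ bar2.0: A3/A4 P8 -> F3/F4 P8 similar
  R8 @ bar4.0: penult P8 not 3rd/6th
  R2 @ bar5.0: F3/D4 M6 -> G3/G4 P8 similar
  R7 @ bar5.0: F4->B4 leap 6st
  R6 @ bar5.3: closes on M3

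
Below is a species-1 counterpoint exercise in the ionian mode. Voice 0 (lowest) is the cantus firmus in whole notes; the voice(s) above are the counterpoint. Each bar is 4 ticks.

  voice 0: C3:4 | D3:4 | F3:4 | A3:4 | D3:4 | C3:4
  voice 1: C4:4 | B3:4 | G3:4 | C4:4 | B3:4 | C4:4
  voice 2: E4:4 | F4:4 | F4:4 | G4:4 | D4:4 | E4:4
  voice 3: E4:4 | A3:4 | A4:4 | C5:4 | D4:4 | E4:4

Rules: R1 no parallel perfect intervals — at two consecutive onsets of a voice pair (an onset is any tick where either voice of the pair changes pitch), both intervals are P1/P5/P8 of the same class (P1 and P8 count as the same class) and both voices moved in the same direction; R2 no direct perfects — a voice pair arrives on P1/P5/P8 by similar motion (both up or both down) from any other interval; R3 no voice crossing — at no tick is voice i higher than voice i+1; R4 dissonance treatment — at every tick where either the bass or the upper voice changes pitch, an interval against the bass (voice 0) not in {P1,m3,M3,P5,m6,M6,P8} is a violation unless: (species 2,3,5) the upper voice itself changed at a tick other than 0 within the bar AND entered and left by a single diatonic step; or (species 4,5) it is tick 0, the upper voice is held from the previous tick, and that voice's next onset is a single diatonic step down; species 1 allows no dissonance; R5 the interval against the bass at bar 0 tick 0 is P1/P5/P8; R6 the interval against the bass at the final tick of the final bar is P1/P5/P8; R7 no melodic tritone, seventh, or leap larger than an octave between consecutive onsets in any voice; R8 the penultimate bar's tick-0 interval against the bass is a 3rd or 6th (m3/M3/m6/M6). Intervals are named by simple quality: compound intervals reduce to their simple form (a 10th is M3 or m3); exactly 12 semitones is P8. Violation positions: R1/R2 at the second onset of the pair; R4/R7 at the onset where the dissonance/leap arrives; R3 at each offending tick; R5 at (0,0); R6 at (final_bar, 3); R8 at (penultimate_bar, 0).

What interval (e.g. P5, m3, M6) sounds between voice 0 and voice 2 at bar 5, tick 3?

voice 0=C3 voice 2=E4 -> M3

M3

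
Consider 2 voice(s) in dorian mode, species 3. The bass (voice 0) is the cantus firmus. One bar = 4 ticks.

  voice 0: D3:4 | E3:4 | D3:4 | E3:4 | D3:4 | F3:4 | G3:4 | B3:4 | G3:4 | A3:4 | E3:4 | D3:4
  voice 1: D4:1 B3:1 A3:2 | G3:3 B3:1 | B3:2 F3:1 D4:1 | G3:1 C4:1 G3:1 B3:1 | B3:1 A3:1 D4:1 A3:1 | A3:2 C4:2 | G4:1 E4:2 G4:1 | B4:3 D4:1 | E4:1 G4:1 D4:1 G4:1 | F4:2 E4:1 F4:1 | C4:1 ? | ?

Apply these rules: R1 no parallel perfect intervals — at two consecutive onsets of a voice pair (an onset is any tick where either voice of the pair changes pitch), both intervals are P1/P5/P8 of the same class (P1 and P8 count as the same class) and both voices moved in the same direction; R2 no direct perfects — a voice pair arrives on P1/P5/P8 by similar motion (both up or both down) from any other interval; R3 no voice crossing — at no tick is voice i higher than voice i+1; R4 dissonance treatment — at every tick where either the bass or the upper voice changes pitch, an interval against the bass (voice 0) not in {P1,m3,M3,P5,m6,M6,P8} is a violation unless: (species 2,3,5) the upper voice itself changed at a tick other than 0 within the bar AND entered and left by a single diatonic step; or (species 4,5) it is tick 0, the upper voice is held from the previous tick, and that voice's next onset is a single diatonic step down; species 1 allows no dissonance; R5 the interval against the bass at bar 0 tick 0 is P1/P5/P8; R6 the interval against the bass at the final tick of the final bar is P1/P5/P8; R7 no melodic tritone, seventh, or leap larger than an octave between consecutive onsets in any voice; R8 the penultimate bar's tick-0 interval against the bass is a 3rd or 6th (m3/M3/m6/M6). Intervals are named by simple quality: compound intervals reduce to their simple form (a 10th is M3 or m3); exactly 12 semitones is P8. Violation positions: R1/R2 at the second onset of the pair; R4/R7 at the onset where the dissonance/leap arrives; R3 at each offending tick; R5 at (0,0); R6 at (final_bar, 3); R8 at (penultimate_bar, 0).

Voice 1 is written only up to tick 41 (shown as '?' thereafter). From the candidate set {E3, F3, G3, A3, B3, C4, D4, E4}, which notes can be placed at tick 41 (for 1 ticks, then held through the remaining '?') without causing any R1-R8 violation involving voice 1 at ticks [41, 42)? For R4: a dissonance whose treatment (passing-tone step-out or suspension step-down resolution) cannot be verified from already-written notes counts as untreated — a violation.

E3: legal
F3: violates R4
G3: legal
A3: violates R4
B3: legal
C4: legal
D4: violates R4
E4: legal

{B3, C4, E3, E4, G3}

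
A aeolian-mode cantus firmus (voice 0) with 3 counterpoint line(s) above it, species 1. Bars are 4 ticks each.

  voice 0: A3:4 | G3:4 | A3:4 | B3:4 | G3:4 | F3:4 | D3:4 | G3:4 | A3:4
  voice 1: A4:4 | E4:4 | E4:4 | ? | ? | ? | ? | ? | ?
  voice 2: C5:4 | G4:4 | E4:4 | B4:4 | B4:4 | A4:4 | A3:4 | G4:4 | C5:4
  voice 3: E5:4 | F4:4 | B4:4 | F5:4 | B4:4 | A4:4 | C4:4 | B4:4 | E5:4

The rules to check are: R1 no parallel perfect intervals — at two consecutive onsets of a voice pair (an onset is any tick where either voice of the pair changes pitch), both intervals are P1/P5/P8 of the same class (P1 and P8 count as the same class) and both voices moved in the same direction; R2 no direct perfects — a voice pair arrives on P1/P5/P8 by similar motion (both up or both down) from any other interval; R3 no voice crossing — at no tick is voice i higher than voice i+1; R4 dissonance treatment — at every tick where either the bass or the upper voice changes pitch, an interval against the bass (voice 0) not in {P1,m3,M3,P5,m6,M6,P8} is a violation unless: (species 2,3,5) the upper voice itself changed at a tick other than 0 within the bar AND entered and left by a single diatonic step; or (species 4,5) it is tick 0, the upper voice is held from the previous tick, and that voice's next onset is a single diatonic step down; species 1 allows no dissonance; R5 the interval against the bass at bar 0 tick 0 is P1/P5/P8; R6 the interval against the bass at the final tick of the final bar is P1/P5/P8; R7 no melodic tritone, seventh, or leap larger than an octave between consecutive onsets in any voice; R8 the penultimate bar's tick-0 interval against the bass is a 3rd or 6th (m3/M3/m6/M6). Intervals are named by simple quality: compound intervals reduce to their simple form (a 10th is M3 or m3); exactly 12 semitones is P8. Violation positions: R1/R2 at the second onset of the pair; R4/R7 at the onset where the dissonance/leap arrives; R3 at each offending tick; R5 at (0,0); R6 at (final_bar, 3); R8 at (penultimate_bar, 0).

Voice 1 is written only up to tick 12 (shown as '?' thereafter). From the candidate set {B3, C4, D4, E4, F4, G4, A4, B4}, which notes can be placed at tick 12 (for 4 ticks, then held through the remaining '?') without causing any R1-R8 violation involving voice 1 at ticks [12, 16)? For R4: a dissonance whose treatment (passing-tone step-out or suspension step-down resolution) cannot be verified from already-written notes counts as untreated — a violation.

{B3, D4, G4}

B3: legal
C4: violates R4
D4: legal
E4: violates R4
F4: violates R2,R4
G4: legal
A4: violates R4
B4: violates R1,R2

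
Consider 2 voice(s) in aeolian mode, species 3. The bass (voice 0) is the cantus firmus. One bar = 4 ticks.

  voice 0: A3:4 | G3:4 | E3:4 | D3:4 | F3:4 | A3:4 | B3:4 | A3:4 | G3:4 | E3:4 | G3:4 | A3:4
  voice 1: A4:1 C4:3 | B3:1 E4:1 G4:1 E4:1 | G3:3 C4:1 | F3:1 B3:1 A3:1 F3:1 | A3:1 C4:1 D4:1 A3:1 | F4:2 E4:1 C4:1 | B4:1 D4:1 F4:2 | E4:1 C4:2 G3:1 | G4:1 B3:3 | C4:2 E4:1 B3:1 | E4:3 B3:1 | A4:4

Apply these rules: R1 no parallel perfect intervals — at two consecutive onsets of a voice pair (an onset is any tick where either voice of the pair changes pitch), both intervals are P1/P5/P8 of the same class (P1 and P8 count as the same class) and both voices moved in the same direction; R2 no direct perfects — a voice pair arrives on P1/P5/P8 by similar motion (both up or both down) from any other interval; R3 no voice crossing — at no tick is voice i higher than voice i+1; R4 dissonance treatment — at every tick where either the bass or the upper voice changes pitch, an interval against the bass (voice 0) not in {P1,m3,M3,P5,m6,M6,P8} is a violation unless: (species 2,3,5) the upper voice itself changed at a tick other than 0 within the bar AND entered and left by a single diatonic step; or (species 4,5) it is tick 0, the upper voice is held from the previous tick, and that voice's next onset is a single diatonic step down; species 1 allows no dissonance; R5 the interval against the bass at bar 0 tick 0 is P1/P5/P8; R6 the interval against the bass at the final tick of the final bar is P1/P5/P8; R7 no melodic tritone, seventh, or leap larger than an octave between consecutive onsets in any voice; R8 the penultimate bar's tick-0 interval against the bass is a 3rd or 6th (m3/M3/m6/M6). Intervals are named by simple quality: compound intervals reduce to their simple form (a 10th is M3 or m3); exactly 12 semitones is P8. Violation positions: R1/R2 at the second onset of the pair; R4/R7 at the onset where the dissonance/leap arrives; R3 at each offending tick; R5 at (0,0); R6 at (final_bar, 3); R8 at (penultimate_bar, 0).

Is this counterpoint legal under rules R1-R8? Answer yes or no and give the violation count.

bar 0: v0=A3 v1=A4 (P8)
bar 1: v0=G3 v1=B3 (M3)
bar 2: v0=E3 v1=G3 (m3)
bar 3: v0=D3 v1=F3 (m3)
bar 4: v0=F3 v1=A3 (M3)
bar 5: v0=A3 v1=F4 (m6)
bar 6: v0=B3 v1=B4 (P8)
bar 7: v0=A3 v1=E4 (P5)
bar 8: v0=G3 v1=G4 (P8)
bar 9: v0=E3 v1=C4 (m6)
bar 10: v0=G3 v1=E4 (M6)
bar 11: v0=A3 v1=A4 (P8)
  R7 @ bar3.1: F3->B3 leap 6st
  R2 @ bar6.0: A3/C4 m3 -> B3/B4 P8 similar
  R7 @ bar6.0: C4->B4 leap 11st
  R4 @ bar6.2: B3/F4 TT untreated
  R2 @ bar7.0: B3/F4 TT -> A3/E4 P5 similar
  R3 @ bar7.3: A3 above G3
  R4 @ bar7.3: A3/G3 M2 untreated
  R2 @ bar11.0: G3/B3 M3 -> A3/A4 P8 similar
  R7 @ bar11.0: B3->A4 leap 10st

No (9 violations)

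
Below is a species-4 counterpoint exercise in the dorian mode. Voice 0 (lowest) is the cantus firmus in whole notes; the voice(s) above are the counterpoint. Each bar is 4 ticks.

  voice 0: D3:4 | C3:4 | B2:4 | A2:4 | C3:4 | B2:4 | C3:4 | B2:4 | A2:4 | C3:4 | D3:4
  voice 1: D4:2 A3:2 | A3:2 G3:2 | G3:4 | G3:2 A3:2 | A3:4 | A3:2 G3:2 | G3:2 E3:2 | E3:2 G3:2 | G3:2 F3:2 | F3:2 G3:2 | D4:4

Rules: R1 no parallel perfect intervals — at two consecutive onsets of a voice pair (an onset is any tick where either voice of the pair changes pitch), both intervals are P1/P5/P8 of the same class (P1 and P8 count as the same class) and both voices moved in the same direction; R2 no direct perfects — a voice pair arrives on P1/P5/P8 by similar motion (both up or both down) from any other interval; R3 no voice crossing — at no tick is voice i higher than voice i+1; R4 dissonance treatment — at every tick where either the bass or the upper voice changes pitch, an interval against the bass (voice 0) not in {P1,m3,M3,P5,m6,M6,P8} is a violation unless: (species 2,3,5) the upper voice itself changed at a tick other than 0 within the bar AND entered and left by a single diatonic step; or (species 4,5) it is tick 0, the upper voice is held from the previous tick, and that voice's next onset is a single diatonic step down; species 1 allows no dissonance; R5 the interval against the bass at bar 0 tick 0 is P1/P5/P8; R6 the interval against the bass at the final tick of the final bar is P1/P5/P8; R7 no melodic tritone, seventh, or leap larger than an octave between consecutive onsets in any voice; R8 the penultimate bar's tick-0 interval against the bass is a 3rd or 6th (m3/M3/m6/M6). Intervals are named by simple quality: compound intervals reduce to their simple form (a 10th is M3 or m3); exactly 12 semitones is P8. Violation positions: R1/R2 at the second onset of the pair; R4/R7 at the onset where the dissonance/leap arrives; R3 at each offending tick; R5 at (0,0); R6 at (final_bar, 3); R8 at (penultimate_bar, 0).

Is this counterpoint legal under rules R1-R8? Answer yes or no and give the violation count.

bar 0: v0=D3 v1=D4 (P8)
bar 1: v0=C3 v1=A3 (M6)
bar 2: v0=B2 v1=G3 (m6)
bar 3: v0=A2 v1=G3 (m7)
bar 4: v0=C3 v1=A3 (M6)
bar 5: v0=B2 v1=A3 (m7)
bar 6: v0=C3 v1=G3 (P5)
bar 7: v0=B2 v1=E3 (P4)
bar 8: v0=A2 v1=G3 (m7)
bar 9: v0=C3 v1=F3 (P4)
bar 10: v0=D3 v1=D4 (P8)
  R4 @ bar3.0: A2/G3 m7 untreated
  R4 @ bar7.0: B2/E3 P4 untreated
  R4 @ bar9.0: C3/F3 P4 untreated
  R8 @ bar9.0: penult P4 not 3rd/6th
  R2 @ bar10.0: C3/G3 P5 -> D3/D4 P8 similar

No (5 violations)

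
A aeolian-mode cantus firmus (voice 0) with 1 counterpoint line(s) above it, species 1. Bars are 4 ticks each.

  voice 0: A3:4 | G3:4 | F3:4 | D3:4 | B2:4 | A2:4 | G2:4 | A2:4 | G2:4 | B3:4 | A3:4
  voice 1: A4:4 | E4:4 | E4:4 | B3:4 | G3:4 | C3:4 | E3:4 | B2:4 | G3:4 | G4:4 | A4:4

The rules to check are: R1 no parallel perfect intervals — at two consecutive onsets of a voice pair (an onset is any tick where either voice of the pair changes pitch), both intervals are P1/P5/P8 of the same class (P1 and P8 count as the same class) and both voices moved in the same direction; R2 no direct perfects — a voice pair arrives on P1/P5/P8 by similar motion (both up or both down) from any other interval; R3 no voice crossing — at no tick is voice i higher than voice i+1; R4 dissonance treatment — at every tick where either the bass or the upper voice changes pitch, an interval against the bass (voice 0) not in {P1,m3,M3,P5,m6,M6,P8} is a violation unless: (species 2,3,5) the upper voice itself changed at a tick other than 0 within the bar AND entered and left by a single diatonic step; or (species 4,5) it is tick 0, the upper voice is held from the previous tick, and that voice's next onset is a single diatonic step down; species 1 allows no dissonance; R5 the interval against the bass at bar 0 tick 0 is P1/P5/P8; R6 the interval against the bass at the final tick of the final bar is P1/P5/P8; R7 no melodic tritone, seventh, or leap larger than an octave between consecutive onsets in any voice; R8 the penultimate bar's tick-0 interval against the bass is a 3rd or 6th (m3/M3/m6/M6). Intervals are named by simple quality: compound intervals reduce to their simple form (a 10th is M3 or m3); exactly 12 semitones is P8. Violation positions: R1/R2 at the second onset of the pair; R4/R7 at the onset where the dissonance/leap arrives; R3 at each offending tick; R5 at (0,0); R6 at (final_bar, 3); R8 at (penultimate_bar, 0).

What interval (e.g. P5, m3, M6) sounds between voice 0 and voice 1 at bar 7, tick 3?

M2

voice 0=A2 voice 1=B2 -> M2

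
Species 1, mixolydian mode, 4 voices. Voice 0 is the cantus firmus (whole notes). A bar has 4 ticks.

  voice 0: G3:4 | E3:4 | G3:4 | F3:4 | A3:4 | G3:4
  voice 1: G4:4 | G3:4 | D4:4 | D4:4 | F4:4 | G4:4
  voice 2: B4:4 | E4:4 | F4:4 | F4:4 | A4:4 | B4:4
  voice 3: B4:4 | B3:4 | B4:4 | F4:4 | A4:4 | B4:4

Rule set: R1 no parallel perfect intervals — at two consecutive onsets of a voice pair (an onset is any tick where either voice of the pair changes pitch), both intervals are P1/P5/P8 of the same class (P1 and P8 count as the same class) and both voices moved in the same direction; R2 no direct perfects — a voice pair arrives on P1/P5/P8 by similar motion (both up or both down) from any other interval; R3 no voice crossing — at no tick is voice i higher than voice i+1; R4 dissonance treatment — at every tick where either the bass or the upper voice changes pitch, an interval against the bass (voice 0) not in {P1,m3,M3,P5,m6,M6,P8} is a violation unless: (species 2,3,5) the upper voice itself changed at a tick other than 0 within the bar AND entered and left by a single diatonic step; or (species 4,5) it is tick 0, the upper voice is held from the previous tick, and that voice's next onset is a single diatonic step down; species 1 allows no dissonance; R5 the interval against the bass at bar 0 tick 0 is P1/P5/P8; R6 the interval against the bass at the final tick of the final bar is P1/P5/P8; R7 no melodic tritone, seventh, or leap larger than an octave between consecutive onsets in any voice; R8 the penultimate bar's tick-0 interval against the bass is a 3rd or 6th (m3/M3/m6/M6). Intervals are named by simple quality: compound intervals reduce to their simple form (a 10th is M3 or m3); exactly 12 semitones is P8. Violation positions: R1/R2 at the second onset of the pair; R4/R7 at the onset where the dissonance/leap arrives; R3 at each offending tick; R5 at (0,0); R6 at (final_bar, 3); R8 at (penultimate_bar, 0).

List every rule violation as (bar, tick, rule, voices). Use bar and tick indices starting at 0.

bar 0: v0=G3 v1=G4 v2=B4 v3=B4 downbeat M3
bar 1: v0=E3 v1=G3 v2=E4 v3=B3 downbeat P5
bar 2: v0=G3 v1=D4 v2=F4 v3=B4 downbeat M3
bar 3: v0=F3 v1=D4 v2=F4 v3=F4 downbeat P8
bar 4: v0=A3 v1=F4 v2=A4 v3=A4 downbeat P8
bar 5: v0=G3 v1=G4 v2=B4 v3=B4 downbeat M3
  -> R5 @ bar 0 tick 0 v(0, 2): opens on M3
  -> R5 @ bar 0 tick 0 v(0, 3): opens on M3
  -> R2 @ bar 1 tick 0 v(0, 2): G3/B4 M3 -> E3/E4 P8 similar
  -> R2 @ bar 1 tick 0 v(0, 3): G3/B4 M3 -> E3/B3 P5 similar
  -> R3 @ bar 1 tick 0 v(2, 3): E4 above B3
  -> R3 @ bar 1 tick 1 v(2, 3): E4 above B3
  -> R3 @ bar 1 tick 2 v(2, 3): E4 above B3
  -> R3 @ bar 1 tick 3 v(2, 3): E4 above B3
  -> R2 @ bar 2 tick 0 v(0, 1): E3/G3 m3 -> G3/D4 P5 similar
  -> R4 @ bar 2 tick 0 v(0, 2): G3/F4 m7 untreated
  -> R2 @ bar 3 tick 0 v(0, 3): G3/B4 M3 -> F3/F4 P8 similar
  -> R7 @ bar 3 tick 0 v(3,): B4->F4 leap 6st
  -> R1 @ bar 4 tick 0 v(0, 2): F3/F4 P8 -> A3/A4 P8 similar
  -> R1 @ bar 4 tick 0 v(0, 3): F3/F4 P8 -> A3/A4 P8 similar
  -> R1 @ bar 4 tick 0 v(2, 3): F4/F4 P1 -> A4/A4 P1 similar
  -> R8 @ bar 4 tick 0 v(0, 2): penult P8 not 3rd/6th
  -> R8 @ bar 4 tick 0 v(0, 3): penult P8 not 3rd/6th
  -> R1 @ bar 5 tick 0 v(2, 3): A4/A4 P1 -> B4/B4 P1 similar
  -> R6 @ bar 5 tick 3 v(0, 2): closes on M3
  -> R6 @ bar 5 tick 3 v(0, 3): closes on M3

(0, 0, R5, (0, 2))
(0, 0, R5, (0, 3))
(1, 0, R2, (0, 2))
(1, 0, R2, (0, 3))
(1, 0, R3, (2, 3))
(1, 1, R3, (2, 3))
(1, 2, R3, (2, 3))
(1, 3, R3, (2, 3))
(2, 0, R2, (0, 1))
(2, 0, R4, (0, 2))
(3, 0, R2, (0, 3))
(3, 0, R7, (3,))
(4, 0, R1, (0, 2))
(4, 0, R1, (0, 3))
(4, 0, R1, (2, 3))
(4, 0, R8, (0, 2))
(4, 0, R8, (0, 3))
(5, 0, R1, (2, 3))
(5, 3, R6, (0, 2))
(5, 3, R6, (0, 3))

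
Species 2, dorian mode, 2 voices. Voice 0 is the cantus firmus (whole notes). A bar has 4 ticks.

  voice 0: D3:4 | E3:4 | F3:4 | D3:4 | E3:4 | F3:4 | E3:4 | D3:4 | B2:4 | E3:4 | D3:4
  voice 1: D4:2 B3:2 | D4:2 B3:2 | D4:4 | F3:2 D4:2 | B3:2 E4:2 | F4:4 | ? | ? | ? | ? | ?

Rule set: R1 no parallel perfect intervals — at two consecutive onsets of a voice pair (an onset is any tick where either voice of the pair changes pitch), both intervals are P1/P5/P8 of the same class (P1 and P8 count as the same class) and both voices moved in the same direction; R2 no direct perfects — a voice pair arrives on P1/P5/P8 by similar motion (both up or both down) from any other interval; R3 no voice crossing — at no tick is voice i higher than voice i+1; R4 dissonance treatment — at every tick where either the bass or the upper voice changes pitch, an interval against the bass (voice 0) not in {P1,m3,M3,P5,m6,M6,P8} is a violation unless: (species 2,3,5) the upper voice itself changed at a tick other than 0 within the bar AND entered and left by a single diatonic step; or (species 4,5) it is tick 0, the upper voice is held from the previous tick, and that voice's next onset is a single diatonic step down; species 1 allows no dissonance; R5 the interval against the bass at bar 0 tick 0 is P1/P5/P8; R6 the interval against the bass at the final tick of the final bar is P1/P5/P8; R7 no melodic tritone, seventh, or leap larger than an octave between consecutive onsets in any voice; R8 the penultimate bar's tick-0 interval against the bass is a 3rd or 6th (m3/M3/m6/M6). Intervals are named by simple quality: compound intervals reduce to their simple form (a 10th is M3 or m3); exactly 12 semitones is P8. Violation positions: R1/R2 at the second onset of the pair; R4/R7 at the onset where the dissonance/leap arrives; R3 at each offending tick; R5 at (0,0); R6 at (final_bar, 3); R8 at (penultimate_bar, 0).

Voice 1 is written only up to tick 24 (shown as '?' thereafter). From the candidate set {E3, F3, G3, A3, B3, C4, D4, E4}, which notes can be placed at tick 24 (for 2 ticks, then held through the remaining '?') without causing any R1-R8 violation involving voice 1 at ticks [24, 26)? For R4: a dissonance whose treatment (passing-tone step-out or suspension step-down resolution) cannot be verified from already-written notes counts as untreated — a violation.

{C4}

E3: violates R1,R7
F3: violates R4
G3: violates R7
A3: violates R4
B3: violates R2,R7
C4: legal
D4: violates R4
E4: violates R1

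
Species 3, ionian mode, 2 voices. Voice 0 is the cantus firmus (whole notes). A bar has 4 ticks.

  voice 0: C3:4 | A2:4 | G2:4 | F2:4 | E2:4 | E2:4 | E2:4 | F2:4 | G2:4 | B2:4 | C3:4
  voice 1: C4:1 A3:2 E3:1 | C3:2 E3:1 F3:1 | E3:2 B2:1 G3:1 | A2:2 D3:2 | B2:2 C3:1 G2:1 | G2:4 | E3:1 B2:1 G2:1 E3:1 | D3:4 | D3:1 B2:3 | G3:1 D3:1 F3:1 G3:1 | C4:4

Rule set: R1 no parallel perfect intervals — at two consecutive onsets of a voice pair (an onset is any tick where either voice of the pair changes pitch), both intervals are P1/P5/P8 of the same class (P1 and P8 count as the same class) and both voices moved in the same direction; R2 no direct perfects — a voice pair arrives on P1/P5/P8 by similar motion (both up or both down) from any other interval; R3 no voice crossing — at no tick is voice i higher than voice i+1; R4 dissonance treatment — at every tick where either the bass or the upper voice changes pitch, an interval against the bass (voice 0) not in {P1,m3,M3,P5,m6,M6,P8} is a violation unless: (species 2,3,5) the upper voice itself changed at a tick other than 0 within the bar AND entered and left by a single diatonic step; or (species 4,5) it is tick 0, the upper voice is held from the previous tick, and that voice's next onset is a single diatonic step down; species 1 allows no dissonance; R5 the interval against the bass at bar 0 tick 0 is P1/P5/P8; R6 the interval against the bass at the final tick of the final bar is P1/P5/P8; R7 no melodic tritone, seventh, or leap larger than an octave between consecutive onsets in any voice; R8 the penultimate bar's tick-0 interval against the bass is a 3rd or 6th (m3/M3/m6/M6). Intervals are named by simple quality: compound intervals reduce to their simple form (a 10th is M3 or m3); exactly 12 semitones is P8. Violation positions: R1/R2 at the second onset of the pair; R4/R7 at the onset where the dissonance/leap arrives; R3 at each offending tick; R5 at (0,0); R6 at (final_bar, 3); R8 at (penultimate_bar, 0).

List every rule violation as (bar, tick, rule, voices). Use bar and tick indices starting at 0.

bar 0: v0=C3 v1=C4 downbeat P8
bar 1: v0=A2 v1=C3 downbeat m3
bar 2: v0=G2 v1=E3 downbeat M6
bar 3: v0=F2 v1=A2 downbeat M3
bar 4: v0=E2 v1=B2 downbeat P5
bar 5: v0=E2 v1=G2 downbeat m3
bar 6: v0=E2 v1=E3 downbeat P8
bar 7: v0=F2 v1=D3 downbeat M6
bar 8: v0=G2 v1=D3 downbeat P5
bar 9: v0=B2 v1=G3 downbeat m6
bar 10: v0=C3 v1=C4 downbeat P8
  -> R7 @ bar 3 tick 0 v(1,): G3->A2 leap 10st
  -> R2 @ bar 4 tick 0 v(0, 1): F2/D3 M6 -> E2/B2 P5 similar
  -> R4 @ bar 9 tick 2 v(0, 1): B2/F3 TT untreated
  -> R2 @ bar 10 tick 0 v(0, 1): B2/G3 m6 -> C3/C4 P8 similar

(3, 0, R7, (1,))
(4, 0, R2, (0, 1))
(9, 2, R4, (0, 1))
(10, 0, R2, (0, 1))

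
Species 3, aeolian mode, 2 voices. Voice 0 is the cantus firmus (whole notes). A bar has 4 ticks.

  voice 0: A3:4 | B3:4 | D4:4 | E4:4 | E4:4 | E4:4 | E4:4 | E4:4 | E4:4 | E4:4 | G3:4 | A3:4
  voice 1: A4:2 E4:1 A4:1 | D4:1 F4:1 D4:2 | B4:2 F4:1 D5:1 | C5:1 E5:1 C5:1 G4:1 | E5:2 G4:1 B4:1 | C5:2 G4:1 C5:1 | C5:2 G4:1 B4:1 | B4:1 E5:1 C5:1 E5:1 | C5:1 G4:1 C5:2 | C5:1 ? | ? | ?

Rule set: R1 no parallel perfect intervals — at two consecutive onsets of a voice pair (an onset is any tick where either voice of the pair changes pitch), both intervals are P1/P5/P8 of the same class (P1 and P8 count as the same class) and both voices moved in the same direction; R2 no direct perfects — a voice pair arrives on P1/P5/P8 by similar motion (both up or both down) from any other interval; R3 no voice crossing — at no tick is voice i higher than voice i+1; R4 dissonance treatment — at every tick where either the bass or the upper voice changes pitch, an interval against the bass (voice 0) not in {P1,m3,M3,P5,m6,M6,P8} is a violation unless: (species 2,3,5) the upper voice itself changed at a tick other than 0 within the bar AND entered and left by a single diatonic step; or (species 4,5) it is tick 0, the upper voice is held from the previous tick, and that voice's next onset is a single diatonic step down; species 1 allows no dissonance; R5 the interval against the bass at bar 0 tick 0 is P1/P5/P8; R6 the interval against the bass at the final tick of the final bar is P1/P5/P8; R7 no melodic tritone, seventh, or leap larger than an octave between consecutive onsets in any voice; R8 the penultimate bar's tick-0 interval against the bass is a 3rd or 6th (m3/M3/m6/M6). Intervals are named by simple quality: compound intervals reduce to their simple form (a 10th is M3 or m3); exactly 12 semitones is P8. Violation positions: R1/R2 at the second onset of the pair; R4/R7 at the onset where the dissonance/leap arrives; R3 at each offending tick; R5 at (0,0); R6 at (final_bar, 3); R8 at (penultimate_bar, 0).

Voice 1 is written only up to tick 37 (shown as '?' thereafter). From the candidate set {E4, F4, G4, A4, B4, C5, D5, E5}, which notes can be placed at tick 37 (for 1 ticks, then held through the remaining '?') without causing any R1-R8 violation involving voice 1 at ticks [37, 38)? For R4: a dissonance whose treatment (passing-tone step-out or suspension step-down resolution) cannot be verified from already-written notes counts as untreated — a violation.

E4: legal
F4: violates R4
G4: legal
A4: violates R4
B4: legal
C5: legal
D5: violates R4
E5: legal

{B4, C5, E4, E5, G4}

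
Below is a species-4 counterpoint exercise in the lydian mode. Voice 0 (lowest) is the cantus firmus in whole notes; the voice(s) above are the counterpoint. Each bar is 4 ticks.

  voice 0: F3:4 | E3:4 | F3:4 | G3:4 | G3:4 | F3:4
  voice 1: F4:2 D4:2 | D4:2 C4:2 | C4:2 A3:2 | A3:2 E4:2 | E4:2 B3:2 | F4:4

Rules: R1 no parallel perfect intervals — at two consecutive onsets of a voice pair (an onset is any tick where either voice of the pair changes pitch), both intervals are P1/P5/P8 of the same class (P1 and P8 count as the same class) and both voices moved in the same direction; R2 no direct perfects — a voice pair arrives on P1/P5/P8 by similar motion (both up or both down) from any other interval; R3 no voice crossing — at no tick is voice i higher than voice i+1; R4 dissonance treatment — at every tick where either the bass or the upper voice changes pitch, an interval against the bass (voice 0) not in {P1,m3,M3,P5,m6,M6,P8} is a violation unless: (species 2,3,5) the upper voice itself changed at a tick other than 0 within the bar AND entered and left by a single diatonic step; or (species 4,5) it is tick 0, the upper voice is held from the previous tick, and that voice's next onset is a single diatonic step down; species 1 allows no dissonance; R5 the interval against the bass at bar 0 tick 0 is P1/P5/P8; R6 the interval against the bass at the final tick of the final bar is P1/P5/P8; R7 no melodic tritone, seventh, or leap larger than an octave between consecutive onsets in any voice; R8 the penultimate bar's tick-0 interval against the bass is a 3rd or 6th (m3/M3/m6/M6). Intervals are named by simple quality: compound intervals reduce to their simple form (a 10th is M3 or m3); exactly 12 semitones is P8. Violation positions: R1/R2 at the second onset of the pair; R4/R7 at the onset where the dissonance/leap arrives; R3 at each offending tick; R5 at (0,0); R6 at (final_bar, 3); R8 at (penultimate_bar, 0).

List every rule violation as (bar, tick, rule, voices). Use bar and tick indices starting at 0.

(3, 0, R4, (0, 1))
(5, 0, R7, (1,))

bar 0: v0=F3 v1=F4 downbeat P8
bar 1: v0=E3 v1=D4 downbeat m7
bar 2: v0=F3 v1=C4 downbeat P5
bar 3: v0=G3 v1=A3 downbeat M2
bar 4: v0=G3 v1=E4 downbeat M6
bar 5: v0=F3 v1=F4 downbeat P8
  -> R4 @ bar 3 tick 0 v(0, 1): G3/A3 M2 untreated
  -> R7 @ bar 5 tick 0 v(1,): B3->F4 leap 6st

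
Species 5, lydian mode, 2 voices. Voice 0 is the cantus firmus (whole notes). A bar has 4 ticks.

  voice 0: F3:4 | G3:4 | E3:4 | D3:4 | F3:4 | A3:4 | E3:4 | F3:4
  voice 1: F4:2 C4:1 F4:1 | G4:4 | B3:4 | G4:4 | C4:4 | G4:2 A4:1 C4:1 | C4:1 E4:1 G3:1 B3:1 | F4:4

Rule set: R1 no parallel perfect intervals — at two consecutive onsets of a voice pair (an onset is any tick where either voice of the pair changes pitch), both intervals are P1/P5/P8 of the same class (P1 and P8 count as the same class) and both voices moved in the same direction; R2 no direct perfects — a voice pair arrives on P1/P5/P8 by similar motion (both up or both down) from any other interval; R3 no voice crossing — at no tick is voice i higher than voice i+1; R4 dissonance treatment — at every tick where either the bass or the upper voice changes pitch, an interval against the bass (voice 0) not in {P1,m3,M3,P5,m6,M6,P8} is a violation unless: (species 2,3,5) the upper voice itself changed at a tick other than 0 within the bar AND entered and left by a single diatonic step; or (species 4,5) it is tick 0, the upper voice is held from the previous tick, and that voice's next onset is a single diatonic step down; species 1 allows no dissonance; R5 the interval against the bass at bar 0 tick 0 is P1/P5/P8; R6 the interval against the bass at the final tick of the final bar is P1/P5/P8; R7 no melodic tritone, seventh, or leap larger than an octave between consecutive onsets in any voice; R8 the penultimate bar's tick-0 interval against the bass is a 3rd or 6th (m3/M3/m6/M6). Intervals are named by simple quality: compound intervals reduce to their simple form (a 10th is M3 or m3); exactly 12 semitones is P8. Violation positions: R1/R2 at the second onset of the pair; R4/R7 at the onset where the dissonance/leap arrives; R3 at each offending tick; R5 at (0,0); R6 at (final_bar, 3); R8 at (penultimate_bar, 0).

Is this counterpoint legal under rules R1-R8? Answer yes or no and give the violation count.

bar 0: v0=F3 v1=F4 (P8)
bar 1: v0=G3 v1=G4 (P8)
bar 2: v0=E3 v1=B3 (P5)
bar 3: v0=D3 v1=G4 (P4)
bar 4: v0=F3 v1=C4 (P5)
bar 5: v0=A3 v1=G4 (m7)
bar 6: v0=E3 v1=C4 (m6)
bar 7: v0=F3 v1=F4 (P8)
  R1 @ bar1.0: F3/F4 P8 -> G3/G4 P8 similar
  R2 @ bar2.0: G3/G4 P8 -> E3/B3 P5 similar
  R4 @ bar3.0: D3/G4 P4 untreated
  R4 @ bar5.0: A3/G4 m7 untreated
  R2 @ bar7.0: E3/B3 P5 -> F3/F4 P8 similar
  R7 @ bar7.0: B3->F4 leap 6st

No (6 violations)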